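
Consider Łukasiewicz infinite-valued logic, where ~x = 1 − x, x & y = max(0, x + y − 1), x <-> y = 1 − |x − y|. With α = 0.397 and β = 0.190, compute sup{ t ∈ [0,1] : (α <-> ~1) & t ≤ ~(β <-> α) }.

0.604

~1 = 1 − 1.000 = 0.000
α <-> ~1 = 1 − |0.397 − 0.000| = 1 − 0.397 = 0.603
So the left factor is α <-> ~1 = 0.603.
β <-> α = 1 − |0.190 − 0.397| = 1 − 0.207 = 0.793
~(β <-> α) = 1 − 0.793 = 0.207
So the right-hand bound is ~(β <-> α) = 0.207.
The residuum of the Łukasiewicz t-norm gives the supremum: min(1, 1 − 0.603 + 0.207).
1 − 0.603 + 0.207 = 0.604, so t = min(1, 0.604) = 0.604.
Check: 0.603 & 0.604 = max(0, 0.207) = 0.207 ≤ 0.207.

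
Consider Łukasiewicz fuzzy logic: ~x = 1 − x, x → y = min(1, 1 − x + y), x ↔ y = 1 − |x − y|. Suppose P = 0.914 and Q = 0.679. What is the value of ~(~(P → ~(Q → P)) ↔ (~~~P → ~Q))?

Q → P = min(1, 1 − 0.679 + 0.914) = min(1, 1.235) = 1.000
~(Q → P) = 1 − 1.000 = 0.000
P → ~(Q → P) = min(1, 1 − 0.914 + 0.000) = min(1, 0.086) = 0.086
~(P → ~(Q → P)) = 1 − 0.086 = 0.914
~P = 1 − 0.914 = 0.086
~~P = 1 − 0.086 = 0.914
~~~P = 1 − 0.914 = 0.086
~Q = 1 − 0.679 = 0.321
~~~P → ~Q = min(1, 1 − 0.086 + 0.321) = min(1, 1.235) = 1.000
~(P → ~(Q → P)) ↔ (~~~P → ~Q) = 1 − |0.914 − 1.000| = 1 − 0.086 = 0.914
~(~(P → ~(Q → P)) ↔ (~~~P → ~Q)) = 1 − 0.914 = 0.086

0.086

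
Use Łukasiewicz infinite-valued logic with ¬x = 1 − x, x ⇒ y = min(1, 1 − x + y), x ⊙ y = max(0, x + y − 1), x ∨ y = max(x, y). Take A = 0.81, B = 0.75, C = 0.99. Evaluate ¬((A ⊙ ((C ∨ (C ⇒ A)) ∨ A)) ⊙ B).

0.45

C ⇒ A = min(1, 1 − 0.99 + 0.81) = min(1, 0.82) = 0.82
C ∨ (C ⇒ A) = max(0.99, 0.82) = 0.99
(C ∨ (C ⇒ A)) ∨ A = max(0.99, 0.81) = 0.99
A ⊙ ((C ∨ (C ⇒ A)) ∨ A) = max(0, 0.81 + 0.99 − 1) = max(0, 0.80) = 0.80
(A ⊙ ((C ∨ (C ⇒ A)) ∨ A)) ⊙ B = max(0, 0.80 + 0.75 − 1) = max(0, 0.55) = 0.55
¬((A ⊙ ((C ∨ (C ⇒ A)) ∨ A)) ⊙ B) = 1 − 0.55 = 0.45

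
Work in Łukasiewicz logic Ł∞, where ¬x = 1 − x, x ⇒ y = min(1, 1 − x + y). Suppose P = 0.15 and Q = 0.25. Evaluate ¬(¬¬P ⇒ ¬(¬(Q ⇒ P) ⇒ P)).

0.15

¬P = 1 − 0.15 = 0.85
¬¬P = 1 − 0.85 = 0.15
Q ⇒ P = min(1, 1 − 0.25 + 0.15) = min(1, 0.90) = 0.90
¬(Q ⇒ P) = 1 − 0.90 = 0.10
¬(Q ⇒ P) ⇒ P = min(1, 1 − 0.10 + 0.15) = min(1, 1.05) = 1.00
¬(¬(Q ⇒ P) ⇒ P) = 1 − 1.00 = 0.00
¬¬P ⇒ ¬(¬(Q ⇒ P) ⇒ P) = min(1, 1 − 0.15 + 0.00) = min(1, 0.85) = 0.85
¬(¬¬P ⇒ ¬(¬(Q ⇒ P) ⇒ P)) = 1 − 0.85 = 0.15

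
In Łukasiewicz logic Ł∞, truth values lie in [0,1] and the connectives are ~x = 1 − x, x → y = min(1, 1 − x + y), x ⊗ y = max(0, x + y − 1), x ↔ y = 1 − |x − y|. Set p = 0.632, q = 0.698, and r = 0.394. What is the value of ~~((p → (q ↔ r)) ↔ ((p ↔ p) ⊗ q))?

0.698

q ↔ r = 1 − |0.698 − 0.394| = 1 − 0.304 = 0.696
p → (q ↔ r) = min(1, 1 − 0.632 + 0.696) = min(1, 1.064) = 1.000
p ↔ p = 1 − |0.632 − 0.632| = 1 − 0.000 = 1.000
(p ↔ p) ⊗ q = max(0, 1.000 + 0.698 − 1) = max(0, 0.698) = 0.698
(p → (q ↔ r)) ↔ ((p ↔ p) ⊗ q) = 1 − |1.000 − 0.698| = 1 − 0.302 = 0.698
~((p → (q ↔ r)) ↔ ((p ↔ p) ⊗ q)) = 1 − 0.698 = 0.302
~~((p → (q ↔ r)) ↔ ((p ↔ p) ⊗ q)) = 1 − 0.302 = 0.698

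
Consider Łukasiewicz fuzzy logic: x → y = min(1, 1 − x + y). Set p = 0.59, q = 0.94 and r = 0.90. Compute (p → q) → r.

0.90

p → q = min(1, 1 − 0.59 + 0.94) = min(1, 1.35) = 1.00
(p → q) → r = min(1, 1 − 1.00 + 0.90) = min(1, 0.90) = 0.90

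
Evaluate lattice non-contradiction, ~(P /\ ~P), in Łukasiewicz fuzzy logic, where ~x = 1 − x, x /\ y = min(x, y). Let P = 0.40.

~P = 1 − 0.40 = 0.60
P /\ ~P = min(0.40, 0.60) = 0.40
~(P /\ ~P) = 1 − 0.40 = 0.60
(The value 0.60 < 1 shows this instance is not satisfied; not a Ł∞-tautology — its value is 1 − min(a, 1−a).)

0.60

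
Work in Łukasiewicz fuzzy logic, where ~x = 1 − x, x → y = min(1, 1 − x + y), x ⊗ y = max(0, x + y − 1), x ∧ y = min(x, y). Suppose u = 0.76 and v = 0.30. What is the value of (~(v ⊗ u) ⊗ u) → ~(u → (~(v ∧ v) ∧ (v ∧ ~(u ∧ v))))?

v ⊗ u = max(0, 0.30 + 0.76 − 1) = max(0, 0.06) = 0.06
~(v ⊗ u) = 1 − 0.06 = 0.94
~(v ⊗ u) ⊗ u = max(0, 0.94 + 0.76 − 1) = max(0, 0.70) = 0.70
v ∧ v = min(0.30, 0.30) = 0.30
~(v ∧ v) = 1 − 0.30 = 0.70
u ∧ v = min(0.76, 0.30) = 0.30
~(u ∧ v) = 1 − 0.30 = 0.70
v ∧ ~(u ∧ v) = min(0.30, 0.70) = 0.30
~(v ∧ v) ∧ (v ∧ ~(u ∧ v)) = min(0.70, 0.30) = 0.30
u → (~(v ∧ v) ∧ (v ∧ ~(u ∧ v))) = min(1, 1 − 0.76 + 0.30) = min(1, 0.54) = 0.54
~(u → (~(v ∧ v) ∧ (v ∧ ~(u ∧ v)))) = 1 − 0.54 = 0.46
(~(v ⊗ u) ⊗ u) → ~(u → (~(v ∧ v) ∧ (v ∧ ~(u ∧ v)))) = min(1, 1 − 0.70 + 0.46) = min(1, 0.76) = 0.76

0.76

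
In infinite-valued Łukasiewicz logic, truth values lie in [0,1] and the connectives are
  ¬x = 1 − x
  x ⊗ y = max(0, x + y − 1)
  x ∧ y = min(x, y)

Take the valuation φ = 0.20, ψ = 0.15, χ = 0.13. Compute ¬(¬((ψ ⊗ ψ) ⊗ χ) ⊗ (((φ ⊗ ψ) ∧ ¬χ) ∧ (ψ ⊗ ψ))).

1.00

ψ ⊗ ψ = max(0, 0.15 + 0.15 − 1) = max(0, -0.70) = 0.00
(ψ ⊗ ψ) ⊗ χ = max(0, 0.00 + 0.13 − 1) = max(0, -0.87) = 0.00
¬((ψ ⊗ ψ) ⊗ χ) = 1 − 0.00 = 1.00
φ ⊗ ψ = max(0, 0.20 + 0.15 − 1) = max(0, -0.65) = 0.00
¬χ = 1 − 0.13 = 0.87
(φ ⊗ ψ) ∧ ¬χ = min(0.00, 0.87) = 0.00
((φ ⊗ ψ) ∧ ¬χ) ∧ (ψ ⊗ ψ) = min(0.00, 0.00) = 0.00
¬((ψ ⊗ ψ) ⊗ χ) ⊗ (((φ ⊗ ψ) ∧ ¬χ) ∧ (ψ ⊗ ψ)) = max(0, 1.00 + 0.00 − 1) = max(0, 0.00) = 0.00
¬(¬((ψ ⊗ ψ) ⊗ χ) ⊗ (((φ ⊗ ψ) ∧ ¬χ) ∧ (ψ ⊗ ψ))) = 1 − 0.00 = 1.00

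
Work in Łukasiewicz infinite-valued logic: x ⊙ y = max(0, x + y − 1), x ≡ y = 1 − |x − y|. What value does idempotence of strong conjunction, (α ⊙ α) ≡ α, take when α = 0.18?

0.82

α ⊙ α = max(0, 0.18 + 0.18 − 1) = max(0, -0.64) = 0.00
(α ⊙ α) ≡ α = 1 − |0.00 − 0.18| = 1 − 0.18 = 0.82
(The value 0.82 < 1 shows this instance is not satisfied; fails in Ł∞ since a ⊗ a = max(0, 2a−1) ≠ a in general.)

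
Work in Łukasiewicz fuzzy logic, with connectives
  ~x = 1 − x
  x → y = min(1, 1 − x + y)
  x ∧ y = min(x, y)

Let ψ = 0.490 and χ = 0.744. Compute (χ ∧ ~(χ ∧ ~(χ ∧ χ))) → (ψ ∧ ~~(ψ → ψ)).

χ ∧ χ = min(0.744, 0.744) = 0.744
~(χ ∧ χ) = 1 − 0.744 = 0.256
χ ∧ ~(χ ∧ χ) = min(0.744, 0.256) = 0.256
~(χ ∧ ~(χ ∧ χ)) = 1 − 0.256 = 0.744
χ ∧ ~(χ ∧ ~(χ ∧ χ)) = min(0.744, 0.744) = 0.744
ψ → ψ = min(1, 1 − 0.490 + 0.490) = min(1, 1.000) = 1.000
~(ψ → ψ) = 1 − 1.000 = 0.000
~~(ψ → ψ) = 1 − 0.000 = 1.000
ψ ∧ ~~(ψ → ψ) = min(0.490, 1.000) = 0.490
(χ ∧ ~(χ ∧ ~(χ ∧ χ))) → (ψ ∧ ~~(ψ → ψ)) = min(1, 1 − 0.744 + 0.490) = min(1, 0.746) = 0.746

0.746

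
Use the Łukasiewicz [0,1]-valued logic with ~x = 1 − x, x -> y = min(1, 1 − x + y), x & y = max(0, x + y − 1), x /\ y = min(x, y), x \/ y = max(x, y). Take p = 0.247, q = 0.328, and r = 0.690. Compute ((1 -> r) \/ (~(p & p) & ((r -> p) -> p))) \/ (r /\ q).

1 -> r = min(1, 1 − 1.000 + 0.690) = min(1, 0.690) = 0.690
p & p = max(0, 0.247 + 0.247 − 1) = max(0, -0.506) = 0.000
~(p & p) = 1 − 0.000 = 1.000
r -> p = min(1, 1 − 0.690 + 0.247) = min(1, 0.557) = 0.557
(r -> p) -> p = min(1, 1 − 0.557 + 0.247) = min(1, 0.690) = 0.690
~(p & p) & ((r -> p) -> p) = max(0, 1.000 + 0.690 − 1) = max(0, 0.690) = 0.690
(1 -> r) \/ (~(p & p) & ((r -> p) -> p)) = max(0.690, 0.690) = 0.690
r /\ q = min(0.690, 0.328) = 0.328
((1 -> r) \/ (~(p & p) & ((r -> p) -> p))) \/ (r /\ q) = max(0.690, 0.328) = 0.690

0.690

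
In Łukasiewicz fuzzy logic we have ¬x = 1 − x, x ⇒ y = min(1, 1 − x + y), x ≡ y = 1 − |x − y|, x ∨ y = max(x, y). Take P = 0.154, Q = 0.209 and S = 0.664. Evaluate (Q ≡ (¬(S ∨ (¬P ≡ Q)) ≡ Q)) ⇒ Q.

¬P = 1 − 0.154 = 0.846
¬P ≡ Q = 1 − |0.846 − 0.209| = 1 − 0.637 = 0.363
S ∨ (¬P ≡ Q) = max(0.664, 0.363) = 0.664
¬(S ∨ (¬P ≡ Q)) = 1 − 0.664 = 0.336
¬(S ∨ (¬P ≡ Q)) ≡ Q = 1 − |0.336 − 0.209| = 1 − 0.127 = 0.873
Q ≡ (¬(S ∨ (¬P ≡ Q)) ≡ Q) = 1 − |0.209 − 0.873| = 1 − 0.664 = 0.336
(Q ≡ (¬(S ∨ (¬P ≡ Q)) ≡ Q)) ⇒ Q = min(1, 1 − 0.336 + 0.209) = min(1, 0.873) = 0.873

0.873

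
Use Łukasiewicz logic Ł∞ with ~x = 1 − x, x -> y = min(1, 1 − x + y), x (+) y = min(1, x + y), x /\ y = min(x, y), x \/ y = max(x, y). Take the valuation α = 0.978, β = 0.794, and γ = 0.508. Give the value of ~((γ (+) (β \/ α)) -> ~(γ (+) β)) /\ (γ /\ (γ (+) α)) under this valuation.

0.508

β \/ α = max(0.794, 0.978) = 0.978
γ (+) (β \/ α) = min(1, 0.508 + 0.978) = min(1, 1.486) = 1.000
γ (+) β = min(1, 0.508 + 0.794) = min(1, 1.302) = 1.000
~(γ (+) β) = 1 − 1.000 = 0.000
(γ (+) (β \/ α)) -> ~(γ (+) β) = min(1, 1 − 1.000 + 0.000) = min(1, 0.000) = 0.000
~((γ (+) (β \/ α)) -> ~(γ (+) β)) = 1 − 0.000 = 1.000
γ (+) α = min(1, 0.508 + 0.978) = min(1, 1.486) = 1.000
γ /\ (γ (+) α) = min(0.508, 1.000) = 0.508
~((γ (+) (β \/ α)) -> ~(γ (+) β)) /\ (γ /\ (γ (+) α)) = min(1.000, 0.508) = 0.508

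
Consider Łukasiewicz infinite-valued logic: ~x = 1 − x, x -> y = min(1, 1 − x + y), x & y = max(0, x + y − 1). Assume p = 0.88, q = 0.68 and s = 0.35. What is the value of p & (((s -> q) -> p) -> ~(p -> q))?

0.20

s -> q = min(1, 1 − 0.35 + 0.68) = min(1, 1.33) = 1.00
(s -> q) -> p = min(1, 1 − 1.00 + 0.88) = min(1, 0.88) = 0.88
p -> q = min(1, 1 − 0.88 + 0.68) = min(1, 0.80) = 0.80
~(p -> q) = 1 − 0.80 = 0.20
((s -> q) -> p) -> ~(p -> q) = min(1, 1 − 0.88 + 0.20) = min(1, 0.32) = 0.32
p & (((s -> q) -> p) -> ~(p -> q)) = max(0, 0.88 + 0.32 − 1) = max(0, 0.20) = 0.20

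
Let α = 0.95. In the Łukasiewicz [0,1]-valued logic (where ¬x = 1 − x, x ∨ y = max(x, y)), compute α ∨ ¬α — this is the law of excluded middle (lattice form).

0.95

¬α = 1 − 0.95 = 0.05
α ∨ ¬α = max(0.95, 0.05) = 0.95
(The value 0.95 < 1 shows this instance is not satisfied; not a Ł∞-tautology — its value is max(a, 1−a).)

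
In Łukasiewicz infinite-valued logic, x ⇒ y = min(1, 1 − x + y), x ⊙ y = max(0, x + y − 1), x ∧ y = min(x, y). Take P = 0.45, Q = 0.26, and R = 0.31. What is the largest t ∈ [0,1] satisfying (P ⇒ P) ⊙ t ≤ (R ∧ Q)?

P ⇒ P = min(1, 1 − 0.45 + 0.45) = min(1, 1.00) = 1.00
So the left factor is P ⇒ P = 1.00.
R ∧ Q = min(0.31, 0.26) = 0.26
So the right-hand bound is R ∧ Q = 0.26.
The residuum of the Łukasiewicz t-norm gives the supremum: min(1, 1 − 1.00 + 0.26).
1 − 1.00 + 0.26 = 0.26, so t = min(1, 0.26) = 0.26.
Check: 1.00 ⊙ 0.26 = max(0, 0.26) = 0.26 ≤ 0.26.

0.26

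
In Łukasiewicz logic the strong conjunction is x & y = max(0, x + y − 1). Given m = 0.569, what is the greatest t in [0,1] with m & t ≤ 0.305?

0.736

The residuum of the Łukasiewicz t-norm gives the supremum: min(1, 1 − 0.569 + 0.305).
1 − 0.569 + 0.305 = 0.736, so t = min(1, 0.736) = 0.736.
Check: 0.569 & 0.736 = max(0, 0.305) = 0.305 ≤ 0.305.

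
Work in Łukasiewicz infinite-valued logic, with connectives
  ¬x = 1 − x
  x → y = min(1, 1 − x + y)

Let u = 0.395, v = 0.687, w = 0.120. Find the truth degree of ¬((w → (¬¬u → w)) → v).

0.313

¬u = 1 − 0.395 = 0.605
¬¬u = 1 − 0.605 = 0.395
¬¬u → w = min(1, 1 − 0.395 + 0.120) = min(1, 0.725) = 0.725
w → (¬¬u → w) = min(1, 1 − 0.120 + 0.725) = min(1, 1.605) = 1.000
(w → (¬¬u → w)) → v = min(1, 1 − 1.000 + 0.687) = min(1, 0.687) = 0.687
¬((w → (¬¬u → w)) → v) = 1 − 0.687 = 0.313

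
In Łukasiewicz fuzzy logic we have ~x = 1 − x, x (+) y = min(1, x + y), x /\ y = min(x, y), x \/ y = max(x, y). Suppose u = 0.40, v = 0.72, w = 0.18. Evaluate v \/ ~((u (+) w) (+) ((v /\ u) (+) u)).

0.72

u (+) w = min(1, 0.40 + 0.18) = min(1, 0.58) = 0.58
v /\ u = min(0.72, 0.40) = 0.40
(v /\ u) (+) u = min(1, 0.40 + 0.40) = min(1, 0.80) = 0.80
(u (+) w) (+) ((v /\ u) (+) u) = min(1, 0.58 + 0.80) = min(1, 1.38) = 1.00
~((u (+) w) (+) ((v /\ u) (+) u)) = 1 − 1.00 = 0.00
v \/ ~((u (+) w) (+) ((v /\ u) (+) u)) = max(0.72, 0.00) = 0.72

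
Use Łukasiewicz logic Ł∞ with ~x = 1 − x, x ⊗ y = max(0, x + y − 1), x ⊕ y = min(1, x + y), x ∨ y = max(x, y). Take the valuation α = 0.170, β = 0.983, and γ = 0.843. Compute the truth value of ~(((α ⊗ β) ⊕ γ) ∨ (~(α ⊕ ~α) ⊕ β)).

0.004

α ⊗ β = max(0, 0.170 + 0.983 − 1) = max(0, 0.153) = 0.153
(α ⊗ β) ⊕ γ = min(1, 0.153 + 0.843) = min(1, 0.996) = 0.996
~α = 1 − 0.170 = 0.830
α ⊕ ~α = min(1, 0.170 + 0.830) = min(1, 1.000) = 1.000
~(α ⊕ ~α) = 1 − 1.000 = 0.000
~(α ⊕ ~α) ⊕ β = min(1, 0.000 + 0.983) = min(1, 0.983) = 0.983
((α ⊗ β) ⊕ γ) ∨ (~(α ⊕ ~α) ⊕ β) = max(0.996, 0.983) = 0.996
~(((α ⊗ β) ⊕ γ) ∨ (~(α ⊕ ~α) ⊕ β)) = 1 − 0.996 = 0.004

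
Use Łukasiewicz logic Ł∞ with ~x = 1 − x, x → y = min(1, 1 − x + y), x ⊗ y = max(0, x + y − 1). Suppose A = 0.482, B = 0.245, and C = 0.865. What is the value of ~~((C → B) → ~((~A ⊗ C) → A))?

C → B = min(1, 1 − 0.865 + 0.245) = min(1, 0.380) = 0.380
~A = 1 − 0.482 = 0.518
~A ⊗ C = max(0, 0.518 + 0.865 − 1) = max(0, 0.383) = 0.383
(~A ⊗ C) → A = min(1, 1 − 0.383 + 0.482) = min(1, 1.099) = 1.000
~((~A ⊗ C) → A) = 1 − 1.000 = 0.000
(C → B) → ~((~A ⊗ C) → A) = min(1, 1 − 0.380 + 0.000) = min(1, 0.620) = 0.620
~((C → B) → ~((~A ⊗ C) → A)) = 1 − 0.620 = 0.380
~~((C → B) → ~((~A ⊗ C) → A)) = 1 − 0.380 = 0.620

0.620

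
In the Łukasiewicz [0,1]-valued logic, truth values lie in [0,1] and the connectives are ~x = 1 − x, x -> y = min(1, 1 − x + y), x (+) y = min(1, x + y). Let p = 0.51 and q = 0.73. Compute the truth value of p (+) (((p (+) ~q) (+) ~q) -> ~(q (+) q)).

~q = 1 − 0.73 = 0.27
p (+) ~q = min(1, 0.51 + 0.27) = min(1, 0.78) = 0.78
(p (+) ~q) (+) ~q = min(1, 0.78 + 0.27) = min(1, 1.05) = 1.00
q (+) q = min(1, 0.73 + 0.73) = min(1, 1.46) = 1.00
~(q (+) q) = 1 − 1.00 = 0.00
((p (+) ~q) (+) ~q) -> ~(q (+) q) = min(1, 1 − 1.00 + 0.00) = min(1, 0.00) = 0.00
p (+) (((p (+) ~q) (+) ~q) -> ~(q (+) q)) = min(1, 0.51 + 0.00) = min(1, 0.51) = 0.51

0.51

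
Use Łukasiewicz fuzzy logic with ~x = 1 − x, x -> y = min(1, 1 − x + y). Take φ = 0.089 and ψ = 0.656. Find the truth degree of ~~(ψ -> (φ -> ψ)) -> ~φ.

φ -> ψ = min(1, 1 − 0.089 + 0.656) = min(1, 1.567) = 1.000
ψ -> (φ -> ψ) = min(1, 1 − 0.656 + 1.000) = min(1, 1.344) = 1.000
~(ψ -> (φ -> ψ)) = 1 − 1.000 = 0.000
~~(ψ -> (φ -> ψ)) = 1 − 0.000 = 1.000
~φ = 1 − 0.089 = 0.911
~~(ψ -> (φ -> ψ)) -> ~φ = min(1, 1 − 1.000 + 0.911) = min(1, 0.911) = 0.911

0.911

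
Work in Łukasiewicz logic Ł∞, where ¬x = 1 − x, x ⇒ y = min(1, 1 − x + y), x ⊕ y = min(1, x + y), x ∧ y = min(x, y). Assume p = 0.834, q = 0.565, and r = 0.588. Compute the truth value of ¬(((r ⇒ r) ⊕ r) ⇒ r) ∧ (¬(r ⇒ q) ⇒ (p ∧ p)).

0.412

r ⇒ r = min(1, 1 − 0.588 + 0.588) = min(1, 1.000) = 1.000
(r ⇒ r) ⊕ r = min(1, 1.000 + 0.588) = min(1, 1.588) = 1.000
((r ⇒ r) ⊕ r) ⇒ r = min(1, 1 − 1.000 + 0.588) = min(1, 0.588) = 0.588
¬(((r ⇒ r) ⊕ r) ⇒ r) = 1 − 0.588 = 0.412
r ⇒ q = min(1, 1 − 0.588 + 0.565) = min(1, 0.977) = 0.977
¬(r ⇒ q) = 1 − 0.977 = 0.023
p ∧ p = min(0.834, 0.834) = 0.834
¬(r ⇒ q) ⇒ (p ∧ p) = min(1, 1 − 0.023 + 0.834) = min(1, 1.811) = 1.000
¬(((r ⇒ r) ⊕ r) ⇒ r) ∧ (¬(r ⇒ q) ⇒ (p ∧ p)) = min(0.412, 1.000) = 0.412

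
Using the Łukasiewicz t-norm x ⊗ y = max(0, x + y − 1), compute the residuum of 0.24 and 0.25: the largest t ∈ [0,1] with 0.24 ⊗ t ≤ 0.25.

The residuum of the Łukasiewicz t-norm gives the supremum: min(1, 1 − 0.24 + 0.25).
1 − 0.24 + 0.25 = 1.01, so t = min(1, 1.01) = 1.00.
Check: 0.24 ⊗ 1.00 = max(0, 0.24) = 0.24 ≤ 0.25.

1.00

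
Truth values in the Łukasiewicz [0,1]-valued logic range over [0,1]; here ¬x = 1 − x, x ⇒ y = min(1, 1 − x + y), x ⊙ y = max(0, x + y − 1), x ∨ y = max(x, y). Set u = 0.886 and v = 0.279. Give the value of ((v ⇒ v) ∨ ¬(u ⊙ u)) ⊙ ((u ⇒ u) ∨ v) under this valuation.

1.000

v ⇒ v = min(1, 1 − 0.279 + 0.279) = min(1, 1.000) = 1.000
u ⊙ u = max(0, 0.886 + 0.886 − 1) = max(0, 0.772) = 0.772
¬(u ⊙ u) = 1 − 0.772 = 0.228
(v ⇒ v) ∨ ¬(u ⊙ u) = max(1.000, 0.228) = 1.000
u ⇒ u = min(1, 1 − 0.886 + 0.886) = min(1, 1.000) = 1.000
(u ⇒ u) ∨ v = max(1.000, 0.279) = 1.000
((v ⇒ v) ∨ ¬(u ⊙ u)) ⊙ ((u ⇒ u) ∨ v) = max(0, 1.000 + 1.000 − 1) = max(0, 1.000) = 1.000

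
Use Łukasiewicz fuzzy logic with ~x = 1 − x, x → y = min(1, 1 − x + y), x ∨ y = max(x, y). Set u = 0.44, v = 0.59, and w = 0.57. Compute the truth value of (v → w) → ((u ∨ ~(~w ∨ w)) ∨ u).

v → w = min(1, 1 − 0.59 + 0.57) = min(1, 0.98) = 0.98
~w = 1 − 0.57 = 0.43
~w ∨ w = max(0.43, 0.57) = 0.57
~(~w ∨ w) = 1 − 0.57 = 0.43
u ∨ ~(~w ∨ w) = max(0.44, 0.43) = 0.44
(u ∨ ~(~w ∨ w)) ∨ u = max(0.44, 0.44) = 0.44
(v → w) → ((u ∨ ~(~w ∨ w)) ∨ u) = min(1, 1 − 0.98 + 0.44) = min(1, 0.46) = 0.46

0.46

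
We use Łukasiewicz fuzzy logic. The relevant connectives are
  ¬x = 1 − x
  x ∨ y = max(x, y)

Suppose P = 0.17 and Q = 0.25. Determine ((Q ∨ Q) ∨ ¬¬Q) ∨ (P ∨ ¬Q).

Q ∨ Q = max(0.25, 0.25) = 0.25
¬Q = 1 − 0.25 = 0.75
¬¬Q = 1 − 0.75 = 0.25
(Q ∨ Q) ∨ ¬¬Q = max(0.25, 0.25) = 0.25
P ∨ ¬Q = max(0.17, 0.75) = 0.75
((Q ∨ Q) ∨ ¬¬Q) ∨ (P ∨ ¬Q) = max(0.25, 0.75) = 0.75

0.75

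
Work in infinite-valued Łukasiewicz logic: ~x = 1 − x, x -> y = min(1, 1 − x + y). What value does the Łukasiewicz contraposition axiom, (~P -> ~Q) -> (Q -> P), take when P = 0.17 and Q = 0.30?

1.00

~P = 1 − 0.17 = 0.83
~Q = 1 − 0.30 = 0.70
~P -> ~Q = min(1, 1 − 0.83 + 0.70) = min(1, 0.87) = 0.87
Q -> P = min(1, 1 − 0.30 + 0.17) = min(1, 0.87) = 0.87
(~P -> ~Q) -> (Q -> P) = min(1, 1 − 0.87 + 0.87) = min(1, 1.00) = 1.00
(As expected: an axiom of Ł∞, always 1.)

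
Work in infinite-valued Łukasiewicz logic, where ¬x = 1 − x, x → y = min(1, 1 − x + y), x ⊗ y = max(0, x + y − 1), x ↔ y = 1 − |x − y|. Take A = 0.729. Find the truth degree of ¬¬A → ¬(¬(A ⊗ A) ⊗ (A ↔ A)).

¬A = 1 − 0.729 = 0.271
¬¬A = 1 − 0.271 = 0.729
A ⊗ A = max(0, 0.729 + 0.729 − 1) = max(0, 0.458) = 0.458
¬(A ⊗ A) = 1 − 0.458 = 0.542
A ↔ A = 1 − |0.729 − 0.729| = 1 − 0.000 = 1.000
¬(A ⊗ A) ⊗ (A ↔ A) = max(0, 0.542 + 1.000 − 1) = max(0, 0.542) = 0.542
¬(¬(A ⊗ A) ⊗ (A ↔ A)) = 1 − 0.542 = 0.458
¬¬A → ¬(¬(A ⊗ A) ⊗ (A ↔ A)) = min(1, 1 − 0.729 + 0.458) = min(1, 0.729) = 0.729

0.729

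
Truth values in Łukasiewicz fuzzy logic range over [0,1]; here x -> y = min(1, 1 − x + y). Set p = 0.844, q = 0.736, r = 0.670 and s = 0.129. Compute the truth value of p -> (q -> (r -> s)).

r -> s = min(1, 1 − 0.670 + 0.129) = min(1, 0.459) = 0.459
q -> (r -> s) = min(1, 1 − 0.736 + 0.459) = min(1, 0.723) = 0.723
p -> (q -> (r -> s)) = min(1, 1 − 0.844 + 0.723) = min(1, 0.879) = 0.879

0.879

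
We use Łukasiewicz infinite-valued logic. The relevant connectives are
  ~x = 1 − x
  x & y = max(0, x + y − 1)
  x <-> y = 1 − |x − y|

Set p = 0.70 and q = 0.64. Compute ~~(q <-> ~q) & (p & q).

0.06

~q = 1 − 0.64 = 0.36
q <-> ~q = 1 − |0.64 − 0.36| = 1 − 0.28 = 0.72
~(q <-> ~q) = 1 − 0.72 = 0.28
~~(q <-> ~q) = 1 − 0.28 = 0.72
p & q = max(0, 0.70 + 0.64 − 1) = max(0, 0.34) = 0.34
~~(q <-> ~q) & (p & q) = max(0, 0.72 + 0.34 − 1) = max(0, 0.06) = 0.06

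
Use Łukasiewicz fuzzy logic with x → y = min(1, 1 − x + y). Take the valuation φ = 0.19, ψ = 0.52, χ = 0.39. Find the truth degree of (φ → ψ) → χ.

φ → ψ = min(1, 1 − 0.19 + 0.52) = min(1, 1.33) = 1.00
(φ → ψ) → χ = min(1, 1 − 1.00 + 0.39) = min(1, 0.39) = 0.39

0.39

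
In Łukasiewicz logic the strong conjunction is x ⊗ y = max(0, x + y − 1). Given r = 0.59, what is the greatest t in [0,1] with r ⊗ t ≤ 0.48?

The residuum of the Łukasiewicz t-norm gives the supremum: min(1, 1 − 0.59 + 0.48).
1 − 0.59 + 0.48 = 0.89, so t = min(1, 0.89) = 0.89.
Check: 0.59 ⊗ 0.89 = max(0, 0.48) = 0.48 ≤ 0.48.

0.89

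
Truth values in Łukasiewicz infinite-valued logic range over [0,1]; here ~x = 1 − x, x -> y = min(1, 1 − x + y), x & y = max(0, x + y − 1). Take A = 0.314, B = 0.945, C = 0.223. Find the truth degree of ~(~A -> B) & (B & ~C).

0.000

~A = 1 − 0.314 = 0.686
~A -> B = min(1, 1 − 0.686 + 0.945) = min(1, 1.259) = 1.000
~(~A -> B) = 1 − 1.000 = 0.000
~C = 1 − 0.223 = 0.777
B & ~C = max(0, 0.945 + 0.777 − 1) = max(0, 0.722) = 0.722
~(~A -> B) & (B & ~C) = max(0, 0.000 + 0.722 − 1) = max(0, -0.278) = 0.000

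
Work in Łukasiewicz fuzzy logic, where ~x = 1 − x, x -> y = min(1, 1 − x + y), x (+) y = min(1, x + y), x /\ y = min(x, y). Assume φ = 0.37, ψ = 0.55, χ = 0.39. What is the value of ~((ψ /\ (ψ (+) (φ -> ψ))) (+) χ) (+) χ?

0.45

φ -> ψ = min(1, 1 − 0.37 + 0.55) = min(1, 1.18) = 1.00
ψ (+) (φ -> ψ) = min(1, 0.55 + 1.00) = min(1, 1.55) = 1.00
ψ /\ (ψ (+) (φ -> ψ)) = min(0.55, 1.00) = 0.55
(ψ /\ (ψ (+) (φ -> ψ))) (+) χ = min(1, 0.55 + 0.39) = min(1, 0.94) = 0.94
~((ψ /\ (ψ (+) (φ -> ψ))) (+) χ) = 1 − 0.94 = 0.06
~((ψ /\ (ψ (+) (φ -> ψ))) (+) χ) (+) χ = min(1, 0.06 + 0.39) = min(1, 0.45) = 0.45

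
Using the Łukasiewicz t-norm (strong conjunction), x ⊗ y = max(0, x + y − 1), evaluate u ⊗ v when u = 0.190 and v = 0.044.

u ⊗ v = max(0, 0.190 + 0.044 − 1) = max(0, -0.766) = 0.000
For comparison, the Gödel (minimum) t-norm min(x, y) would give 0.044.

0.000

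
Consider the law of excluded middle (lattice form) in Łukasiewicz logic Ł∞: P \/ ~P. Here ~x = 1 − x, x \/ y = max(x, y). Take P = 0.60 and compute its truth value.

0.60

~P = 1 − 0.60 = 0.40
P \/ ~P = max(0.60, 0.40) = 0.60
(The value 0.60 < 1 shows this instance is not satisfied; not a Ł∞-tautology — its value is max(a, 1−a).)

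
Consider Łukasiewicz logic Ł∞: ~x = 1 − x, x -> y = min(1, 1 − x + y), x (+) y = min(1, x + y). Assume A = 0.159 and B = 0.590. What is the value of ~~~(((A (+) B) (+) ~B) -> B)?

A (+) B = min(1, 0.159 + 0.590) = min(1, 0.749) = 0.749
~B = 1 − 0.590 = 0.410
(A (+) B) (+) ~B = min(1, 0.749 + 0.410) = min(1, 1.159) = 1.000
((A (+) B) (+) ~B) -> B = min(1, 1 − 1.000 + 0.590) = min(1, 0.590) = 0.590
~(((A (+) B) (+) ~B) -> B) = 1 − 0.590 = 0.410
~~(((A (+) B) (+) ~B) -> B) = 1 − 0.410 = 0.590
~~~(((A (+) B) (+) ~B) -> B) = 1 − 0.590 = 0.410

0.410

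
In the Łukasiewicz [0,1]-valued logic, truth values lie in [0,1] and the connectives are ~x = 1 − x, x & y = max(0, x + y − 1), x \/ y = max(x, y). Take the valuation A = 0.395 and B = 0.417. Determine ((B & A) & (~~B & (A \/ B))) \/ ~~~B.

B & A = max(0, 0.417 + 0.395 − 1) = max(0, -0.188) = 0.000
~B = 1 − 0.417 = 0.583
~~B = 1 − 0.583 = 0.417
A \/ B = max(0.395, 0.417) = 0.417
~~B & (A \/ B) = max(0, 0.417 + 0.417 − 1) = max(0, -0.166) = 0.000
(B & A) & (~~B & (A \/ B)) = max(0, 0.000 + 0.000 − 1) = max(0, -1.000) = 0.000
~~~B = 1 − 0.417 = 0.583
((B & A) & (~~B & (A \/ B))) \/ ~~~B = max(0.000, 0.583) = 0.583

0.583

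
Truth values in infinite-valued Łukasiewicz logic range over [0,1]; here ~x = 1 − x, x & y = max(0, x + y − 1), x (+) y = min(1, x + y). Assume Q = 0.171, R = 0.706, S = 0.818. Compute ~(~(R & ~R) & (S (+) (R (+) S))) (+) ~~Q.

~R = 1 − 0.706 = 0.294
R & ~R = max(0, 0.706 + 0.294 − 1) = max(0, 0.000) = 0.000
~(R & ~R) = 1 − 0.000 = 1.000
R (+) S = min(1, 0.706 + 0.818) = min(1, 1.524) = 1.000
S (+) (R (+) S) = min(1, 0.818 + 1.000) = min(1, 1.818) = 1.000
~(R & ~R) & (S (+) (R (+) S)) = max(0, 1.000 + 1.000 − 1) = max(0, 1.000) = 1.000
~(~(R & ~R) & (S (+) (R (+) S))) = 1 − 1.000 = 0.000
~Q = 1 − 0.171 = 0.829
~~Q = 1 − 0.829 = 0.171
~(~(R & ~R) & (S (+) (R (+) S))) (+) ~~Q = min(1, 0.000 + 0.171) = min(1, 0.171) = 0.171

0.171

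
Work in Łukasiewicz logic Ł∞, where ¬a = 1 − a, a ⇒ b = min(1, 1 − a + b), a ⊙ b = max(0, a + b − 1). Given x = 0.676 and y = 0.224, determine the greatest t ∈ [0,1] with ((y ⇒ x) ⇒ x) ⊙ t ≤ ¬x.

y ⇒ x = min(1, 1 − 0.224 + 0.676) = min(1, 1.452) = 1.000
(y ⇒ x) ⇒ x = min(1, 1 − 1.000 + 0.676) = min(1, 0.676) = 0.676
So the left factor is (y ⇒ x) ⇒ x = 0.676.
¬x = 1 − 0.676 = 0.324
So the right-hand bound is ¬x = 0.324.
The residuum of the Łukasiewicz t-norm gives the supremum: min(1, 1 − 0.676 + 0.324).
1 − 0.676 + 0.324 = 0.648, so t = min(1, 0.648) = 0.648.
Check: 0.676 ⊙ 0.648 = max(0, 0.324) = 0.324 ≤ 0.324.

0.648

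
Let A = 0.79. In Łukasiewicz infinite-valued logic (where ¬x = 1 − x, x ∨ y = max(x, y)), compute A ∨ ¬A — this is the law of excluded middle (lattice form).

0.79

¬A = 1 − 0.79 = 0.21
A ∨ ¬A = max(0.79, 0.21) = 0.79
(The value 0.79 < 1 shows this instance is not satisfied; not a Ł∞-tautology — its value is max(a, 1−a).)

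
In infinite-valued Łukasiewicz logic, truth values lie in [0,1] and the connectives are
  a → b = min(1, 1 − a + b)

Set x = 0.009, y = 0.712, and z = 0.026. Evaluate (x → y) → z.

0.026

x → y = min(1, 1 − 0.009 + 0.712) = min(1, 1.703) = 1.000
(x → y) → z = min(1, 1 − 1.000 + 0.026) = min(1, 0.026) = 0.026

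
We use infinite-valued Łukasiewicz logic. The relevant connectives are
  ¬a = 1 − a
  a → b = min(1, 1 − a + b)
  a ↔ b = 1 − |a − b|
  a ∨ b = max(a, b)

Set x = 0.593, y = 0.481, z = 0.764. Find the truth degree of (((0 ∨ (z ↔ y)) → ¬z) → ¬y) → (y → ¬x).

0.926

z ↔ y = 1 − |0.764 − 0.481| = 1 − 0.283 = 0.717
0 ∨ (z ↔ y) = max(0.000, 0.717) = 0.717
¬z = 1 − 0.764 = 0.236
(0 ∨ (z ↔ y)) → ¬z = min(1, 1 − 0.717 + 0.236) = min(1, 0.519) = 0.519
¬y = 1 − 0.481 = 0.519
((0 ∨ (z ↔ y)) → ¬z) → ¬y = min(1, 1 − 0.519 + 0.519) = min(1, 1.000) = 1.000
¬x = 1 − 0.593 = 0.407
y → ¬x = min(1, 1 − 0.481 + 0.407) = min(1, 0.926) = 0.926
(((0 ∨ (z ↔ y)) → ¬z) → ¬y) → (y → ¬x) = min(1, 1 − 1.000 + 0.926) = min(1, 0.926) = 0.926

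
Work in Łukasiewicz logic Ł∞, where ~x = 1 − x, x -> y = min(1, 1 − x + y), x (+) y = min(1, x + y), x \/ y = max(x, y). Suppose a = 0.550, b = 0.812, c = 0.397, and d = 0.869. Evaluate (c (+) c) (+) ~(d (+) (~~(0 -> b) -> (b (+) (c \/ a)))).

c (+) c = min(1, 0.397 + 0.397) = min(1, 0.794) = 0.794
0 -> b = min(1, 1 − 0.000 + 0.812) = min(1, 1.812) = 1.000
~(0 -> b) = 1 − 1.000 = 0.000
~~(0 -> b) = 1 − 0.000 = 1.000
c \/ a = max(0.397, 0.550) = 0.550
b (+) (c \/ a) = min(1, 0.812 + 0.550) = min(1, 1.362) = 1.000
~~(0 -> b) -> (b (+) (c \/ a)) = min(1, 1 − 1.000 + 1.000) = min(1, 1.000) = 1.000
d (+) (~~(0 -> b) -> (b (+) (c \/ a))) = min(1, 0.869 + 1.000) = min(1, 1.869) = 1.000
~(d (+) (~~(0 -> b) -> (b (+) (c \/ a)))) = 1 − 1.000 = 0.000
(c (+) c) (+) ~(d (+) (~~(0 -> b) -> (b (+) (c \/ a)))) = min(1, 0.794 + 0.000) = min(1, 0.794) = 0.794

0.794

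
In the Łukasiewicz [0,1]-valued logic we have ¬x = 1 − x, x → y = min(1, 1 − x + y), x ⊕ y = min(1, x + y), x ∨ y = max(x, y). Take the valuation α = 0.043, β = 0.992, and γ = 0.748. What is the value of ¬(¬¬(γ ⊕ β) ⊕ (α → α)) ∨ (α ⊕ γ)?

0.791

γ ⊕ β = min(1, 0.748 + 0.992) = min(1, 1.740) = 1.000
¬(γ ⊕ β) = 1 − 1.000 = 0.000
¬¬(γ ⊕ β) = 1 − 0.000 = 1.000
α → α = min(1, 1 − 0.043 + 0.043) = min(1, 1.000) = 1.000
¬¬(γ ⊕ β) ⊕ (α → α) = min(1, 1.000 + 1.000) = min(1, 2.000) = 1.000
¬(¬¬(γ ⊕ β) ⊕ (α → α)) = 1 − 1.000 = 0.000
α ⊕ γ = min(1, 0.043 + 0.748) = min(1, 0.791) = 0.791
¬(¬¬(γ ⊕ β) ⊕ (α → α)) ∨ (α ⊕ γ) = max(0.000, 0.791) = 0.791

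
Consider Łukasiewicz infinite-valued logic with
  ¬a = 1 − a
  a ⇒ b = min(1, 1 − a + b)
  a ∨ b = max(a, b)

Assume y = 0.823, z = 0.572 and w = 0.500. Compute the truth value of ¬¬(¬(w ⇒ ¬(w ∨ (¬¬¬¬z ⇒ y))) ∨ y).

0.823

¬z = 1 − 0.572 = 0.428
¬¬z = 1 − 0.428 = 0.572
¬¬¬z = 1 − 0.572 = 0.428
¬¬¬¬z = 1 − 0.428 = 0.572
¬¬¬¬z ⇒ y = min(1, 1 − 0.572 + 0.823) = min(1, 1.251) = 1.000
w ∨ (¬¬¬¬z ⇒ y) = max(0.500, 1.000) = 1.000
¬(w ∨ (¬¬¬¬z ⇒ y)) = 1 − 1.000 = 0.000
w ⇒ ¬(w ∨ (¬¬¬¬z ⇒ y)) = min(1, 1 − 0.500 + 0.000) = min(1, 0.500) = 0.500
¬(w ⇒ ¬(w ∨ (¬¬¬¬z ⇒ y))) = 1 − 0.500 = 0.500
¬(w ⇒ ¬(w ∨ (¬¬¬¬z ⇒ y))) ∨ y = max(0.500, 0.823) = 0.823
¬(¬(w ⇒ ¬(w ∨ (¬¬¬¬z ⇒ y))) ∨ y) = 1 − 0.823 = 0.177
¬¬(¬(w ⇒ ¬(w ∨ (¬¬¬¬z ⇒ y))) ∨ y) = 1 − 0.177 = 0.823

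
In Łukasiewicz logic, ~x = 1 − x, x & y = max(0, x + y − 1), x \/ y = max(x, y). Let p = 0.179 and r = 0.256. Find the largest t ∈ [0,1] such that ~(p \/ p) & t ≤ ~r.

0.923

p \/ p = max(0.179, 0.179) = 0.179
~(p \/ p) = 1 − 0.179 = 0.821
So the left factor is ~(p \/ p) = 0.821.
~r = 1 − 0.256 = 0.744
So the right-hand bound is ~r = 0.744.
The residuum of the Łukasiewicz t-norm gives the supremum: min(1, 1 − 0.821 + 0.744).
1 − 0.821 + 0.744 = 0.923, so t = min(1, 0.923) = 0.923.
Check: 0.821 & 0.923 = max(0, 0.744) = 0.744 ≤ 0.744.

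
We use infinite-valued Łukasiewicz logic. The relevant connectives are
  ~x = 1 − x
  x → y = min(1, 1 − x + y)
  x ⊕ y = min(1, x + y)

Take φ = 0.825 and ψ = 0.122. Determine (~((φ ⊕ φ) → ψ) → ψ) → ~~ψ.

0.878

φ ⊕ φ = min(1, 0.825 + 0.825) = min(1, 1.650) = 1.000
(φ ⊕ φ) → ψ = min(1, 1 − 1.000 + 0.122) = min(1, 0.122) = 0.122
~((φ ⊕ φ) → ψ) = 1 − 0.122 = 0.878
~((φ ⊕ φ) → ψ) → ψ = min(1, 1 − 0.878 + 0.122) = min(1, 0.244) = 0.244
~ψ = 1 − 0.122 = 0.878
~~ψ = 1 − 0.878 = 0.122
(~((φ ⊕ φ) → ψ) → ψ) → ~~ψ = min(1, 1 − 0.244 + 0.122) = min(1, 0.878) = 0.878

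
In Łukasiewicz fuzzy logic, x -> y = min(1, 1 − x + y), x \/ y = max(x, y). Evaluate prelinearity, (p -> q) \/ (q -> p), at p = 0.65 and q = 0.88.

p -> q = min(1, 1 − 0.65 + 0.88) = min(1, 1.23) = 1.00
q -> p = min(1, 1 − 0.88 + 0.65) = min(1, 0.77) = 0.77
(p -> q) \/ (q -> p) = max(1.00, 0.77) = 1.00
(As expected: a Ł∞-tautology — holds in every MV-chain.)

1.00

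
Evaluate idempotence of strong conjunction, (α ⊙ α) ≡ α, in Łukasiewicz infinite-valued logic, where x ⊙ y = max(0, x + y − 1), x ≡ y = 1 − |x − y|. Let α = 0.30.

α ⊙ α = max(0, 0.30 + 0.30 − 1) = max(0, -0.40) = 0.00
(α ⊙ α) ≡ α = 1 − |0.00 − 0.30| = 1 − 0.30 = 0.70
(The value 0.70 < 1 shows this instance is not satisfied; fails in Ł∞ since a ⊗ a = max(0, 2a−1) ≠ a in general.)

0.70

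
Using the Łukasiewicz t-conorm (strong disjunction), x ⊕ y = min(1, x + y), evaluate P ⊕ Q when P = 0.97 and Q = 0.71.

1.00

P ⊕ Q = min(1, 0.97 + 0.71) = min(1, 1.68) = 1.00
For comparison, the Gödel t-conorm max(x, y) would give 0.97.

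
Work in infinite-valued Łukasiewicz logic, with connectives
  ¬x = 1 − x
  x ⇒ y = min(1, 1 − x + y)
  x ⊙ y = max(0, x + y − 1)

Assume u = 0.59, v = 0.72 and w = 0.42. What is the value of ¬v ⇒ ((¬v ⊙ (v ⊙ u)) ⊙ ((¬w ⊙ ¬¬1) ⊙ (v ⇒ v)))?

0.72

¬v = 1 − 0.72 = 0.28
v ⊙ u = max(0, 0.72 + 0.59 − 1) = max(0, 0.31) = 0.31
¬v ⊙ (v ⊙ u) = max(0, 0.28 + 0.31 − 1) = max(0, -0.41) = 0.00
¬w = 1 − 0.42 = 0.58
¬1 = 1 − 1.00 = 0.00
¬¬1 = 1 − 0.00 = 1.00
¬w ⊙ ¬¬1 = max(0, 0.58 + 1.00 − 1) = max(0, 0.58) = 0.58
v ⇒ v = min(1, 1 − 0.72 + 0.72) = min(1, 1.00) = 1.00
(¬w ⊙ ¬¬1) ⊙ (v ⇒ v) = max(0, 0.58 + 1.00 − 1) = max(0, 0.58) = 0.58
(¬v ⊙ (v ⊙ u)) ⊙ ((¬w ⊙ ¬¬1) ⊙ (v ⇒ v)) = max(0, 0.00 + 0.58 − 1) = max(0, -0.42) = 0.00
¬v ⇒ ((¬v ⊙ (v ⊙ u)) ⊙ ((¬w ⊙ ¬¬1) ⊙ (v ⇒ v))) = min(1, 1 − 0.28 + 0.00) = min(1, 0.72) = 0.72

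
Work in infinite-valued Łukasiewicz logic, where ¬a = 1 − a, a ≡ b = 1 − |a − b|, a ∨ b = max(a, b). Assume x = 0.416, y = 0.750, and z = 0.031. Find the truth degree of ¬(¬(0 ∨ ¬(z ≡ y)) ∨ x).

0.584

z ≡ y = 1 − |0.031 − 0.750| = 1 − 0.719 = 0.281
¬(z ≡ y) = 1 − 0.281 = 0.719
0 ∨ ¬(z ≡ y) = max(0.000, 0.719) = 0.719
¬(0 ∨ ¬(z ≡ y)) = 1 − 0.719 = 0.281
¬(0 ∨ ¬(z ≡ y)) ∨ x = max(0.281, 0.416) = 0.416
¬(¬(0 ∨ ¬(z ≡ y)) ∨ x) = 1 − 0.416 = 0.584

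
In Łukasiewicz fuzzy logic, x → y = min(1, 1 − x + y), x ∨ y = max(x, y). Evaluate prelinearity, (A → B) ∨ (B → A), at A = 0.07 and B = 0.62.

A → B = min(1, 1 − 0.07 + 0.62) = min(1, 1.55) = 1.00
B → A = min(1, 1 − 0.62 + 0.07) = min(1, 0.45) = 0.45
(A → B) ∨ (B → A) = max(1.00, 0.45) = 1.00
(As expected: a Ł∞-tautology — holds in every MV-chain.)

1.00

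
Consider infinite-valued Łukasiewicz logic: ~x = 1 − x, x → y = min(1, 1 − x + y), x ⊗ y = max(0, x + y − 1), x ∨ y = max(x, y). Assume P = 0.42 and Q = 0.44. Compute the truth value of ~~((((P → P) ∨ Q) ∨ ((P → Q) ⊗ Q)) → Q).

P → P = min(1, 1 − 0.42 + 0.42) = min(1, 1.00) = 1.00
(P → P) ∨ Q = max(1.00, 0.44) = 1.00
P → Q = min(1, 1 − 0.42 + 0.44) = min(1, 1.02) = 1.00
(P → Q) ⊗ Q = max(0, 1.00 + 0.44 − 1) = max(0, 0.44) = 0.44
((P → P) ∨ Q) ∨ ((P → Q) ⊗ Q) = max(1.00, 0.44) = 1.00
(((P → P) ∨ Q) ∨ ((P → Q) ⊗ Q)) → Q = min(1, 1 − 1.00 + 0.44) = min(1, 0.44) = 0.44
~((((P → P) ∨ Q) ∨ ((P → Q) ⊗ Q)) → Q) = 1 − 0.44 = 0.56
~~((((P → P) ∨ Q) ∨ ((P → Q) ⊗ Q)) → Q) = 1 − 0.56 = 0.44

0.44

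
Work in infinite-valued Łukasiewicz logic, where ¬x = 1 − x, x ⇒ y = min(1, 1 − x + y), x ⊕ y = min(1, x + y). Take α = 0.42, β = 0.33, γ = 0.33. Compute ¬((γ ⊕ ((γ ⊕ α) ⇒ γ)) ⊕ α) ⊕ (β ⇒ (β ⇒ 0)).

1.00

γ ⊕ α = min(1, 0.33 + 0.42) = min(1, 0.75) = 0.75
(γ ⊕ α) ⇒ γ = min(1, 1 − 0.75 + 0.33) = min(1, 0.58) = 0.58
γ ⊕ ((γ ⊕ α) ⇒ γ) = min(1, 0.33 + 0.58) = min(1, 0.91) = 0.91
(γ ⊕ ((γ ⊕ α) ⇒ γ)) ⊕ α = min(1, 0.91 + 0.42) = min(1, 1.33) = 1.00
¬((γ ⊕ ((γ ⊕ α) ⇒ γ)) ⊕ α) = 1 − 1.00 = 0.00
β ⇒ 0 = min(1, 1 − 0.33 + 0.00) = min(1, 0.67) = 0.67
β ⇒ (β ⇒ 0) = min(1, 1 − 0.33 + 0.67) = min(1, 1.34) = 1.00
¬((γ ⊕ ((γ ⊕ α) ⇒ γ)) ⊕ α) ⊕ (β ⇒ (β ⇒ 0)) = min(1, 0.00 + 1.00) = min(1, 1.00) = 1.00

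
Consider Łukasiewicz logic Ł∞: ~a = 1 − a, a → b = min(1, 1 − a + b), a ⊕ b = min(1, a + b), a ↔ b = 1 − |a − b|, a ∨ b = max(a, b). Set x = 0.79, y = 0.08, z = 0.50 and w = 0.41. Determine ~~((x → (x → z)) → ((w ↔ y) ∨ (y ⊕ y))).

0.75

x → z = min(1, 1 − 0.79 + 0.50) = min(1, 0.71) = 0.71
x → (x → z) = min(1, 1 − 0.79 + 0.71) = min(1, 0.92) = 0.92
w ↔ y = 1 − |0.41 − 0.08| = 1 − 0.33 = 0.67
y ⊕ y = min(1, 0.08 + 0.08) = min(1, 0.16) = 0.16
(w ↔ y) ∨ (y ⊕ y) = max(0.67, 0.16) = 0.67
(x → (x → z)) → ((w ↔ y) ∨ (y ⊕ y)) = min(1, 1 − 0.92 + 0.67) = min(1, 0.75) = 0.75
~((x → (x → z)) → ((w ↔ y) ∨ (y ⊕ y))) = 1 − 0.75 = 0.25
~~((x → (x → z)) → ((w ↔ y) ∨ (y ⊕ y))) = 1 − 0.25 = 0.75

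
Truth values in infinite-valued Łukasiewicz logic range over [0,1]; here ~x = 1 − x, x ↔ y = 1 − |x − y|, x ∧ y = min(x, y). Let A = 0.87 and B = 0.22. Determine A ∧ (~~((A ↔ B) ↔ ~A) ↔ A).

0.87

A ↔ B = 1 − |0.87 − 0.22| = 1 − 0.65 = 0.35
~A = 1 − 0.87 = 0.13
(A ↔ B) ↔ ~A = 1 − |0.35 − 0.13| = 1 − 0.22 = 0.78
~((A ↔ B) ↔ ~A) = 1 − 0.78 = 0.22
~~((A ↔ B) ↔ ~A) = 1 − 0.22 = 0.78
~~((A ↔ B) ↔ ~A) ↔ A = 1 − |0.78 − 0.87| = 1 − 0.09 = 0.91
A ∧ (~~((A ↔ B) ↔ ~A) ↔ A) = min(0.87, 0.91) = 0.87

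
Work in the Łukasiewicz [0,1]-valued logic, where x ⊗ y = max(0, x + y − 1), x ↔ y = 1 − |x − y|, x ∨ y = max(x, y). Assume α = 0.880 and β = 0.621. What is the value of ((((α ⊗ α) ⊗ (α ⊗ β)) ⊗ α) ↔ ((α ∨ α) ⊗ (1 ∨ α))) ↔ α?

0.381

α ⊗ α = max(0, 0.880 + 0.880 − 1) = max(0, 0.760) = 0.760
α ⊗ β = max(0, 0.880 + 0.621 − 1) = max(0, 0.501) = 0.501
(α ⊗ α) ⊗ (α ⊗ β) = max(0, 0.760 + 0.501 − 1) = max(0, 0.261) = 0.261
((α ⊗ α) ⊗ (α ⊗ β)) ⊗ α = max(0, 0.261 + 0.880 − 1) = max(0, 0.141) = 0.141
α ∨ α = max(0.880, 0.880) = 0.880
1 ∨ α = max(1.000, 0.880) = 1.000
(α ∨ α) ⊗ (1 ∨ α) = max(0, 0.880 + 1.000 − 1) = max(0, 0.880) = 0.880
(((α ⊗ α) ⊗ (α ⊗ β)) ⊗ α) ↔ ((α ∨ α) ⊗ (1 ∨ α)) = 1 − |0.141 − 0.880| = 1 − 0.739 = 0.261
((((α ⊗ α) ⊗ (α ⊗ β)) ⊗ α) ↔ ((α ∨ α) ⊗ (1 ∨ α))) ↔ α = 1 − |0.261 − 0.880| = 1 − 0.619 = 0.381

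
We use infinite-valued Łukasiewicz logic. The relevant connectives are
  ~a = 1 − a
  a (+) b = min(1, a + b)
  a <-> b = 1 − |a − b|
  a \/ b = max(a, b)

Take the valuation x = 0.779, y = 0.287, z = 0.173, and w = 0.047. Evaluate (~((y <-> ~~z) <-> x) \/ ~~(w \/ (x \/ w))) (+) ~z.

~z = 1 − 0.173 = 0.827
~~z = 1 − 0.827 = 0.173
y <-> ~~z = 1 − |0.287 − 0.173| = 1 − 0.114 = 0.886
(y <-> ~~z) <-> x = 1 − |0.886 − 0.779| = 1 − 0.107 = 0.893
~((y <-> ~~z) <-> x) = 1 − 0.893 = 0.107
x \/ w = max(0.779, 0.047) = 0.779
w \/ (x \/ w) = max(0.047, 0.779) = 0.779
~(w \/ (x \/ w)) = 1 − 0.779 = 0.221
~~(w \/ (x \/ w)) = 1 − 0.221 = 0.779
~((y <-> ~~z) <-> x) \/ ~~(w \/ (x \/ w)) = max(0.107, 0.779) = 0.779
(~((y <-> ~~z) <-> x) \/ ~~(w \/ (x \/ w))) (+) ~z = min(1, 0.779 + 0.827) = min(1, 1.606) = 1.000

1.000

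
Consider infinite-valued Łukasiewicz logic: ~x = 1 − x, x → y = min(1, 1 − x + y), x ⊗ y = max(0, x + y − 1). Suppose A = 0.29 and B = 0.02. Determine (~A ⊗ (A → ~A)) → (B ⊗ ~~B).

~A = 1 − 0.29 = 0.71
A → ~A = min(1, 1 − 0.29 + 0.71) = min(1, 1.42) = 1.00
~A ⊗ (A → ~A) = max(0, 0.71 + 1.00 − 1) = max(0, 0.71) = 0.71
~B = 1 − 0.02 = 0.98
~~B = 1 − 0.98 = 0.02
B ⊗ ~~B = max(0, 0.02 + 0.02 − 1) = max(0, -0.96) = 0.00
(~A ⊗ (A → ~A)) → (B ⊗ ~~B) = min(1, 1 − 0.71 + 0.00) = min(1, 0.29) = 0.29

0.29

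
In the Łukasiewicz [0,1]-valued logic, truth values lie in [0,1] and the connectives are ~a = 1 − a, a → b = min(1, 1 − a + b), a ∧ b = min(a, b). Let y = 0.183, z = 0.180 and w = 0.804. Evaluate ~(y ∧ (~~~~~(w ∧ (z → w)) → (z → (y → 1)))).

0.817

z → w = min(1, 1 − 0.180 + 0.804) = min(1, 1.624) = 1.000
w ∧ (z → w) = min(0.804, 1.000) = 0.804
~(w ∧ (z → w)) = 1 − 0.804 = 0.196
~~(w ∧ (z → w)) = 1 − 0.196 = 0.804
~~~(w ∧ (z → w)) = 1 − 0.804 = 0.196
~~~~(w ∧ (z → w)) = 1 − 0.196 = 0.804
~~~~~(w ∧ (z → w)) = 1 − 0.804 = 0.196
y → 1 = min(1, 1 − 0.183 + 1.000) = min(1, 1.817) = 1.000
z → (y → 1) = min(1, 1 − 0.180 + 1.000) = min(1, 1.820) = 1.000
~~~~~(w ∧ (z → w)) → (z → (y → 1)) = min(1, 1 − 0.196 + 1.000) = min(1, 1.804) = 1.000
y ∧ (~~~~~(w ∧ (z → w)) → (z → (y → 1))) = min(0.183, 1.000) = 0.183
~(y ∧ (~~~~~(w ∧ (z → w)) → (z → (y → 1)))) = 1 − 0.183 = 0.817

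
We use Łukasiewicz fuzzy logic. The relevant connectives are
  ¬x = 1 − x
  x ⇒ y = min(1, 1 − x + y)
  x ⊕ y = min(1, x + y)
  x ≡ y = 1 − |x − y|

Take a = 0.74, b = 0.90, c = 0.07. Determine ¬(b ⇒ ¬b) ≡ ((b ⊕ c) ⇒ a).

¬b = 1 − 0.90 = 0.10
b ⇒ ¬b = min(1, 1 − 0.90 + 0.10) = min(1, 0.20) = 0.20
¬(b ⇒ ¬b) = 1 − 0.20 = 0.80
b ⊕ c = min(1, 0.90 + 0.07) = min(1, 0.97) = 0.97
(b ⊕ c) ⇒ a = min(1, 1 − 0.97 + 0.74) = min(1, 0.77) = 0.77
¬(b ⇒ ¬b) ≡ ((b ⊕ c) ⇒ a) = 1 − |0.80 − 0.77| = 1 − 0.03 = 0.97

0.97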